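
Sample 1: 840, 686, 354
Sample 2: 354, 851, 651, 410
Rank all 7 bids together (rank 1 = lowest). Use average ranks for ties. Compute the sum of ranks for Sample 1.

12.5

Sorted (ascending): 354, 354, 410, 651, 686, 840, 851
The 2 values of 354 occupy positions 1–2 → average rank (1+2)/2 = 1.5.
Sample 1 values → pooled ranks: 840→6, 686→5, 354→1.5
Rank sum = 6 + 5 + 1.5 = 12.5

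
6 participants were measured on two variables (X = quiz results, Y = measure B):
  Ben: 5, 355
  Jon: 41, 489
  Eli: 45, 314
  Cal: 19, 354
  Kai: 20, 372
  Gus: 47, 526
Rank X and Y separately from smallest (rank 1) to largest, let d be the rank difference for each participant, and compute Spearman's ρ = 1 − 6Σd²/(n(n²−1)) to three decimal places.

0.371

Ranks of variable 1: 1, 4, 5, 2, 3, 6
Ranks of variable 2: 3, 5, 1, 2, 4, 6
d = r₁ − r₂: -2, -1, 4, 0, -1, 0
d²: 4, 1, 16, 0, 1, 0; Σd² = 22
ρ = 1 − 6·22/(6·35) = 1 − 132/210 = 0.371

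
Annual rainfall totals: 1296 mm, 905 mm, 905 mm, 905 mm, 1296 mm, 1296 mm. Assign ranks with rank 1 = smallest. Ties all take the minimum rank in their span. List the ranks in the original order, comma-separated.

Sorted (ascending): 905, 905, 905, 1296, 1296, 1296
The 3 values of 905 occupy positions 1–3 → each gets rank 1.
The 3 values of 1296 occupy positions 4–6 → each gets rank 4.

4, 1, 1, 1, 4, 4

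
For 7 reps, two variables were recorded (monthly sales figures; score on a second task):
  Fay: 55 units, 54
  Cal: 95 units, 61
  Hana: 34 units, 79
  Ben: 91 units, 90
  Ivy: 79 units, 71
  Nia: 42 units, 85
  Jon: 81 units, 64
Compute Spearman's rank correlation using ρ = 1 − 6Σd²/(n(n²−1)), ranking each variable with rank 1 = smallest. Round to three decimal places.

-0.179

Ranks of variable 1: 3, 7, 1, 6, 4, 2, 5
Ranks of variable 2: 1, 2, 5, 7, 4, 6, 3
d = r₁ − r₂: 2, 5, -4, -1, 0, -4, 2
d²: 4, 25, 16, 1, 0, 16, 4; Σd² = 66
ρ = 1 − 6·66/(7·48) = 1 − 396/336 = -0.179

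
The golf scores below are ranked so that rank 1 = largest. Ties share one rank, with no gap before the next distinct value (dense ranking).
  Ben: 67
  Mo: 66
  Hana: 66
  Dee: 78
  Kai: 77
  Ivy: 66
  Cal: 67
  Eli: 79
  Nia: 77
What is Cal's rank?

4

Sorted (descending): 79, 78, 77, 77, 67, 67, 66, 66, 66
The 2 values of 77 share dense rank 3.
The 2 values of 67 share dense rank 4.
The 3 values of 66 share dense rank 5.
Remaining distinct values take the next consecutive integers.
Cal has value 67 → rank 4.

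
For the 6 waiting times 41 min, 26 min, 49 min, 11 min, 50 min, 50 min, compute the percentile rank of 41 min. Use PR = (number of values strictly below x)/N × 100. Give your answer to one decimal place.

33.3

N = 6.
Strictly below 41: 2. Equal to 41: 1.
PR = 2/6 × 100 = 33.3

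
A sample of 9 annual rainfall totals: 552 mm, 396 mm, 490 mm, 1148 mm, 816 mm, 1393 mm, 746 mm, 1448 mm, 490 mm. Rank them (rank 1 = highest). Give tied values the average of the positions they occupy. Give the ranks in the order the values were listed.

6, 9, 7.5, 3, 4, 2, 5, 1, 7.5

Sorted (descending): 1448, 1393, 1148, 816, 746, 552, 490, 490, 396
The 2 values of 490 occupy positions 7–8 → average rank (7+8)/2 = 7.5.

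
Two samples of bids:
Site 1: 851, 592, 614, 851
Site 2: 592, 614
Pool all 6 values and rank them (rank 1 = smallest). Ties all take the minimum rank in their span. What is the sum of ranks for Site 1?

Sorted (ascending): 592, 592, 614, 614, 851, 851
The 2 values of 592 occupy positions 1–2 → each gets rank 1.
The 2 values of 614 occupy positions 3–4 → each gets rank 3.
The 2 values of 851 occupy positions 5–6 → each gets rank 5.
Site 1 values → pooled ranks: 851→5, 592→1, 614→3, 851→5
Rank sum = 5 + 1 + 3 + 5 = 14

14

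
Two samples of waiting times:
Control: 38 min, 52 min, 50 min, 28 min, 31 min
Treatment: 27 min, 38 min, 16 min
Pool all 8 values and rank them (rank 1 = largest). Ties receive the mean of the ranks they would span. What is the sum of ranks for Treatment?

Sorted (descending): 52, 50, 38, 38, 31, 28, 27, 16
The 2 values of 38 occupy positions 3–4 → average rank (3+4)/2 = 3.5.
Treatment values → pooled ranks: 27→7, 38→3.5, 16→8
Rank sum = 7 + 3.5 + 8 = 18.5

18.5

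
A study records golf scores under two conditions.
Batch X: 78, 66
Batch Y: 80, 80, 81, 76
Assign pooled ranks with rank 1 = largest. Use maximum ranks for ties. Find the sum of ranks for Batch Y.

12

Sorted (descending): 81, 80, 80, 78, 76, 66
The 2 values of 80 occupy positions 2–3 → each gets rank 3.
Batch Y values → pooled ranks: 80→3, 80→3, 81→1, 76→5
Rank sum = 3 + 3 + 1 + 5 = 12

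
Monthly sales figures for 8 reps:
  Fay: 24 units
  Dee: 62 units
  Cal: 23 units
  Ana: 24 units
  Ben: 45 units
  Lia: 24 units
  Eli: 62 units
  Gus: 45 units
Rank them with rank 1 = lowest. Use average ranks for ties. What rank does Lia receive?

Sorted (ascending): 23, 24, 24, 24, 45, 45, 62, 62
The 3 values of 24 occupy positions 2–4 → average rank 3.
The 2 values of 45 occupy positions 5–6 → average rank (5+6)/2 = 5.5.
The 2 values of 62 occupy positions 7–8 → average rank (7+8)/2 = 7.5.
Lia has value 24 units → rank 3.

3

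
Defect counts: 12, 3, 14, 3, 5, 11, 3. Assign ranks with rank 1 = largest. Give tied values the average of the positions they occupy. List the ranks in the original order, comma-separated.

2, 6, 1, 6, 4, 3, 6

Sorted (descending): 14, 12, 11, 5, 3, 3, 3
The 3 values of 3 occupy positions 5–7 → average rank 6.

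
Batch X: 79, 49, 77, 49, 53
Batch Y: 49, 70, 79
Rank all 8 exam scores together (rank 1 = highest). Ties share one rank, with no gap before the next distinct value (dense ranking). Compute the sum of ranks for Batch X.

17

Sorted (descending): 79, 79, 77, 70, 53, 49, 49, 49
The 2 values of 79 share dense rank 1.
The 3 values of 49 share dense rank 5.
Remaining distinct values take the next consecutive integers.
Batch X values → pooled ranks: 79→1, 49→5, 77→2, 49→5, 53→4
Rank sum = 1 + 5 + 2 + 5 + 4 = 17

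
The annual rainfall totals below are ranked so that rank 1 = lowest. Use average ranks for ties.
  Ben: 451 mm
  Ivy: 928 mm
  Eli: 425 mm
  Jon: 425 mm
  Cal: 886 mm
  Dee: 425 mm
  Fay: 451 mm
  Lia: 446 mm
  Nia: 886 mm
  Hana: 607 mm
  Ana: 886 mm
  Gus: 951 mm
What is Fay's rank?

Sorted (ascending): 425, 425, 425, 446, 451, 451, 607, 886, 886, 886, 928, 951
The 3 values of 425 occupy positions 1–3 → average rank 2.
The 2 values of 451 occupy positions 5–6 → average rank (5+6)/2 = 5.5.
The 3 values of 886 occupy positions 8–10 → average rank 9.
Fay has value 451 mm → rank 5.5.

5.5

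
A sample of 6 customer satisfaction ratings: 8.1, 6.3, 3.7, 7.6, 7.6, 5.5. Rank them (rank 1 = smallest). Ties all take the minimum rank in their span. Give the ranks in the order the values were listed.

6, 3, 1, 4, 4, 2

Sorted (ascending): 3.7, 5.5, 6.3, 7.6, 7.6, 8.1
The 2 values of 7.6 occupy positions 4–5 → each gets rank 4.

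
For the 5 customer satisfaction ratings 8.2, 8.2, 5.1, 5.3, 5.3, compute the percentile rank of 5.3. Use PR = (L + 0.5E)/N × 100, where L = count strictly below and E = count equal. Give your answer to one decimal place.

N = 5.
Strictly below 5.3: 1. Equal to 5.3: 2.
PR = (1 + 0.5·2)/5 × 100 = 40.0

40.0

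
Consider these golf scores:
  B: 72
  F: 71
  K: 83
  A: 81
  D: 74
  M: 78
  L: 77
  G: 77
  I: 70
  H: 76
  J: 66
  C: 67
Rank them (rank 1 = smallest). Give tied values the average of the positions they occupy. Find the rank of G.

Sorted (ascending): 66, 67, 70, 71, 72, 74, 76, 77, 77, 78, 81, 83
The 2 values of 77 occupy positions 8–9 → average rank (8+9)/2 = 8.5.
G has value 77 → rank 8.5.

8.5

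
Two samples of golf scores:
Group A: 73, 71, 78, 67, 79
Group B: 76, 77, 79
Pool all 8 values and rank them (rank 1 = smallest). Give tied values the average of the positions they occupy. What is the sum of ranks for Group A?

19.5

Sorted (ascending): 67, 71, 73, 76, 77, 78, 79, 79
The 2 values of 79 occupy positions 7–8 → average rank (7+8)/2 = 7.5.
Group A values → pooled ranks: 73→3, 71→2, 78→6, 67→1, 79→7.5
Rank sum = 3 + 2 + 6 + 1 + 7.5 = 19.5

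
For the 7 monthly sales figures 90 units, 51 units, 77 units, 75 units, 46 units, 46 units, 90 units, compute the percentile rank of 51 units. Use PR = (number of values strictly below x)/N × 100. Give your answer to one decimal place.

28.6

N = 7.
Strictly below 51: 2. Equal to 51: 1.
PR = 2/7 × 100 = 28.6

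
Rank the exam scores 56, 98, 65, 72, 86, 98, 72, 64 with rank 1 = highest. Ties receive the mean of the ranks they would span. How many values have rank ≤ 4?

3

Sorted (descending): 98, 98, 86, 72, 72, 65, 64, 56
The 2 values of 98 occupy positions 1–2 → average rank (1+2)/2 = 1.5.
The 2 values of 72 occupy positions 4–5 → average rank (4+5)/2 = 4.5.
Ranks ≤ 4: {1.5, 1.5, 3} → 3 values.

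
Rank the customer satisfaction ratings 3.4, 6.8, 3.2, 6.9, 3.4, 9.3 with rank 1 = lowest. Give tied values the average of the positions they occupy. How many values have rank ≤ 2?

1

Sorted (ascending): 3.2, 3.4, 3.4, 6.8, 6.9, 9.3
The 2 values of 3.4 occupy positions 2–3 → average rank (2+3)/2 = 2.5.
Ranks ≤ 2: {1} → 1 value.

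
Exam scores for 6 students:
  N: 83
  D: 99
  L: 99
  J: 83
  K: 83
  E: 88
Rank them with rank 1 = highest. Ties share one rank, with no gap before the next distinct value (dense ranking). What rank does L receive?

1

Sorted (descending): 99, 99, 88, 83, 83, 83
The 2 values of 99 share dense rank 1.
The 3 values of 83 share dense rank 3.
Remaining distinct values take the next consecutive integers.
L has value 99 → rank 1.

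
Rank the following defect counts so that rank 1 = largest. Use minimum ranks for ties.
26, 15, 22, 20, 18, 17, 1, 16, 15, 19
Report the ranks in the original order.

Sorted (descending): 26, 22, 20, 19, 18, 17, 16, 15, 15, 1
The 2 values of 15 occupy positions 8–9 → each gets rank 8.

1, 8, 2, 3, 5, 6, 10, 7, 8, 4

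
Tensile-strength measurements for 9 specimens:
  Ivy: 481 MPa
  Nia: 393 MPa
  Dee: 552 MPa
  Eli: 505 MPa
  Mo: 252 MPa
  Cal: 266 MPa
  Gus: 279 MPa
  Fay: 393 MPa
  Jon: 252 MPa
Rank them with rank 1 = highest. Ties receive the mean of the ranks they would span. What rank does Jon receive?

Sorted (descending): 552, 505, 481, 393, 393, 279, 266, 252, 252
The 2 values of 393 occupy positions 4–5 → average rank (4+5)/2 = 4.5.
The 2 values of 252 occupy positions 8–9 → average rank (8+9)/2 = 8.5.
Jon has value 252 MPa → rank 8.5.

8.5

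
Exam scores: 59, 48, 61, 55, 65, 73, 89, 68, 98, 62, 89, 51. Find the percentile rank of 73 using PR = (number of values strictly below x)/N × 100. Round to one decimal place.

66.7

N = 12.
Strictly below 73: 8. Equal to 73: 1.
PR = 8/12 × 100 = 66.7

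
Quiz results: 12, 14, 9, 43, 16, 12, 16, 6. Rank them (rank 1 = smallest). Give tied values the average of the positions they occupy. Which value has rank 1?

Sorted (ascending): 6, 9, 12, 12, 14, 16, 16, 43
The 2 values of 12 occupy positions 3–4 → average rank (3+4)/2 = 3.5.
The 2 values of 16 occupy positions 6–7 → average rank (6+7)/2 = 6.5.
Rank 1 → value 6.

6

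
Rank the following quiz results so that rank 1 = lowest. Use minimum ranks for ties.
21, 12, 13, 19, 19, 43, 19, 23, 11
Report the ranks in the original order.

7, 2, 3, 4, 4, 9, 4, 8, 1

Sorted (ascending): 11, 12, 13, 19, 19, 19, 21, 23, 43
The 3 values of 19 occupy positions 4–6 → each gets rank 4.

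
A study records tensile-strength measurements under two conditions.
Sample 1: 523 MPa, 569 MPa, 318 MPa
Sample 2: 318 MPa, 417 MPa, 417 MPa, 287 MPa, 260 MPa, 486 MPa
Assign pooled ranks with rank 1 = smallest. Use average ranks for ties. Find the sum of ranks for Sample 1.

Sorted (ascending): 260, 287, 318, 318, 417, 417, 486, 523, 569
The 2 values of 318 occupy positions 3–4 → average rank (3+4)/2 = 3.5.
The 2 values of 417 occupy positions 5–6 → average rank (5+6)/2 = 5.5.
Sample 1 values → pooled ranks: 523→8, 569→9, 318→3.5
Rank sum = 8 + 9 + 3.5 = 20.5

20.5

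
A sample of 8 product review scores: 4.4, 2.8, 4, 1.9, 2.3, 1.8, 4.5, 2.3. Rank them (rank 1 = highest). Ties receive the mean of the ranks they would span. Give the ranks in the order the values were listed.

Sorted (descending): 4.5, 4.4, 4, 2.8, 2.3, 2.3, 1.9, 1.8
The 2 values of 2.3 occupy positions 5–6 → average rank (5+6)/2 = 5.5.

2, 4, 3, 7, 5.5, 8, 1, 5.5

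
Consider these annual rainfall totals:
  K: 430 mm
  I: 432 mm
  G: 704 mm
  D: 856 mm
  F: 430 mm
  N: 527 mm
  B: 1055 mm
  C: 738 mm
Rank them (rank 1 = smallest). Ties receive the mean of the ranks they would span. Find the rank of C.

Sorted (ascending): 430, 430, 432, 527, 704, 738, 856, 1055
The 2 values of 430 occupy positions 1–2 → average rank (1+2)/2 = 1.5.
C has value 738 mm → rank 6.

6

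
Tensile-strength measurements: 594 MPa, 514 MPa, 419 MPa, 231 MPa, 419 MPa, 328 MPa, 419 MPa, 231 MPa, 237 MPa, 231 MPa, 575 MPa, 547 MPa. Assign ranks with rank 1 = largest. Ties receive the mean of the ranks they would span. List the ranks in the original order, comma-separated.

1, 4, 6, 11, 6, 8, 6, 11, 9, 11, 2, 3

Sorted (descending): 594, 575, 547, 514, 419, 419, 419, 328, 237, 231, 231, 231
The 3 values of 419 occupy positions 5–7 → average rank 6.
The 3 values of 231 occupy positions 10–12 → average rank 11.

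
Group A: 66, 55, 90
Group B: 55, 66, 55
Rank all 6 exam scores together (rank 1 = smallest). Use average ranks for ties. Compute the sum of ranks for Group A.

12.5

Sorted (ascending): 55, 55, 55, 66, 66, 90
The 3 values of 55 occupy positions 1–3 → average rank 2.
The 2 values of 66 occupy positions 4–5 → average rank (4+5)/2 = 4.5.
Group A values → pooled ranks: 66→4.5, 55→2, 90→6
Rank sum = 4.5 + 2 + 6 = 12.5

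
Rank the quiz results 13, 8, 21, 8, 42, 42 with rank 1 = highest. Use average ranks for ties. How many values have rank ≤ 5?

4

Sorted (descending): 42, 42, 21, 13, 8, 8
The 2 values of 42 occupy positions 1–2 → average rank (1+2)/2 = 1.5.
The 2 values of 8 occupy positions 5–6 → average rank (5+6)/2 = 5.5.
Ranks ≤ 5: {1.5, 1.5, 3, 4} → 4 values.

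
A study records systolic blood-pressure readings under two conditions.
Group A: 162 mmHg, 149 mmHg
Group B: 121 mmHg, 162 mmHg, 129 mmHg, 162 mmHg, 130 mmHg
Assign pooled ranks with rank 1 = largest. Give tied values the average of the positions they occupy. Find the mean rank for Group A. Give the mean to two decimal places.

3.00

Sorted (descending): 162, 162, 162, 149, 130, 129, 121
The 3 values of 162 occupy positions 1–3 → average rank 2.
Group A values → pooled ranks: 162→2, 149→4
Mean rank = (2 + 4) / 2 = 3.00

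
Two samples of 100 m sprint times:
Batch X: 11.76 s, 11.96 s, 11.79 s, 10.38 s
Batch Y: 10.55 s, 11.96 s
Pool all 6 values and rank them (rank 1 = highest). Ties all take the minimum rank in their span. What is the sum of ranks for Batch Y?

6

Sorted (descending): 11.96, 11.96, 11.79, 11.76, 10.55, 10.38
The 2 values of 11.96 occupy positions 1–2 → each gets rank 1.
Batch Y values → pooled ranks: 10.55→5, 11.96→1
Rank sum = 5 + 1 = 6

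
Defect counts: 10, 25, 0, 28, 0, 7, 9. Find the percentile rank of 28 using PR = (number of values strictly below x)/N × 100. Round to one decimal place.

85.7

N = 7.
Strictly below 28: 6. Equal to 28: 1.
PR = 6/7 × 100 = 85.7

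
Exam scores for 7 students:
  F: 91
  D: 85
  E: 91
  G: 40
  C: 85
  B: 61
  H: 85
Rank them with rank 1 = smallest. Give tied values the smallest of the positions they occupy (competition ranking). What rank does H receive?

3

Sorted (ascending): 40, 61, 85, 85, 85, 91, 91
The 3 values of 85 occupy positions 3–5 → each gets rank 3.
The 2 values of 91 occupy positions 6–7 → each gets rank 6.
H has value 85 → rank 3.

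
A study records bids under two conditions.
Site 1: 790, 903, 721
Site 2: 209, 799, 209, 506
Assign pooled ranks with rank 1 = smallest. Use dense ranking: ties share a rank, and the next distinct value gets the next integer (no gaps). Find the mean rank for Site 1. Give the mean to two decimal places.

Sorted (ascending): 209, 209, 506, 721, 790, 799, 903
The 2 values of 209 share dense rank 1.
Remaining distinct values take the next consecutive integers.
Site 1 values → pooled ranks: 790→4, 903→6, 721→3
Mean rank = (4 + 6 + 3) / 3 = 4.33

4.33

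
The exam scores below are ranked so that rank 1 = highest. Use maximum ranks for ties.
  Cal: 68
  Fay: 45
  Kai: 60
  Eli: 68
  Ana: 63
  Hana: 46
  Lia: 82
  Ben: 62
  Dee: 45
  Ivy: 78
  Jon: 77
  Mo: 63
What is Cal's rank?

5

Sorted (descending): 82, 78, 77, 68, 68, 63, 63, 62, 60, 46, 45, 45
The 2 values of 68 occupy positions 4–5 → each gets rank 5.
The 2 values of 63 occupy positions 6–7 → each gets rank 7.
The 2 values of 45 occupy positions 11–12 → each gets rank 12.
Cal has value 68 → rank 5.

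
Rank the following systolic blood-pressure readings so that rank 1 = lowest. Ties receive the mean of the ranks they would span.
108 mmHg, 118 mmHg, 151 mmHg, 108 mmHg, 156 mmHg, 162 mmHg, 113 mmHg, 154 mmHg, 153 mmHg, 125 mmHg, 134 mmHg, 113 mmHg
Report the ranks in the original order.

Sorted (ascending): 108, 108, 113, 113, 118, 125, 134, 151, 153, 154, 156, 162
The 2 values of 108 occupy positions 1–2 → average rank (1+2)/2 = 1.5.
The 2 values of 113 occupy positions 3–4 → average rank (3+4)/2 = 3.5.

1.5, 5, 8, 1.5, 11, 12, 3.5, 10, 9, 6, 7, 3.5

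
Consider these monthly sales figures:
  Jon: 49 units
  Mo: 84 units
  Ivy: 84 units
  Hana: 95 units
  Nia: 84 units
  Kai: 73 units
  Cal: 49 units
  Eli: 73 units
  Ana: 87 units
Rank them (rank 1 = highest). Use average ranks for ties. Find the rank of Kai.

Sorted (descending): 95, 87, 84, 84, 84, 73, 73, 49, 49
The 3 values of 84 occupy positions 3–5 → average rank 4.
The 2 values of 73 occupy positions 6–7 → average rank (6+7)/2 = 6.5.
The 2 values of 49 occupy positions 8–9 → average rank (8+9)/2 = 8.5.
Kai has value 73 units → rank 6.5.

6.5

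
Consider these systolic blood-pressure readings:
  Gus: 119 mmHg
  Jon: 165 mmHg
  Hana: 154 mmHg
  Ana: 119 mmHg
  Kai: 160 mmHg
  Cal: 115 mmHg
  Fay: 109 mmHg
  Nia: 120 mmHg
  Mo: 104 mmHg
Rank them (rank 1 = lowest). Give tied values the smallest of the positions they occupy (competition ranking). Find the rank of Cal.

Sorted (ascending): 104, 109, 115, 119, 119, 120, 154, 160, 165
The 2 values of 119 occupy positions 4–5 → each gets rank 4.
Cal has value 115 mmHg → rank 3.

3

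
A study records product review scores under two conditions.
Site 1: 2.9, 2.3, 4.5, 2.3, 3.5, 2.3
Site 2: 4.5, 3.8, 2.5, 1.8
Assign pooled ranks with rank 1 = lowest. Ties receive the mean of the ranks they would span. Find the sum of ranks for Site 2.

Sorted (ascending): 1.8, 2.3, 2.3, 2.3, 2.5, 2.9, 3.5, 3.8, 4.5, 4.5
The 3 values of 2.3 occupy positions 2–4 → average rank 3.
The 2 values of 4.5 occupy positions 9–10 → average rank (9+10)/2 = 9.5.
Site 2 values → pooled ranks: 4.5→9.5, 3.8→8, 2.5→5, 1.8→1
Rank sum = 9.5 + 8 + 5 + 1 = 23.5

23.5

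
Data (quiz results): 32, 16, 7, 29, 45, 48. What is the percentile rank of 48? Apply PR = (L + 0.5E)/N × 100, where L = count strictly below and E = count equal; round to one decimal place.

N = 6.
Strictly below 48: 5. Equal to 48: 1.
PR = (5 + 0.5·1)/6 × 100 = 91.7

91.7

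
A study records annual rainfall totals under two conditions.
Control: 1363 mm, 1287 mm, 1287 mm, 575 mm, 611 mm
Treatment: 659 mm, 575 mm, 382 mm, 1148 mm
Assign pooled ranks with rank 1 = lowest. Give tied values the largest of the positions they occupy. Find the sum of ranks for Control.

32

Sorted (ascending): 382, 575, 575, 611, 659, 1148, 1287, 1287, 1363
The 2 values of 575 occupy positions 2–3 → each gets rank 3.
The 2 values of 1287 occupy positions 7–8 → each gets rank 8.
Control values → pooled ranks: 1363→9, 1287→8, 1287→8, 575→3, 611→4
Rank sum = 9 + 8 + 8 + 3 + 4 = 32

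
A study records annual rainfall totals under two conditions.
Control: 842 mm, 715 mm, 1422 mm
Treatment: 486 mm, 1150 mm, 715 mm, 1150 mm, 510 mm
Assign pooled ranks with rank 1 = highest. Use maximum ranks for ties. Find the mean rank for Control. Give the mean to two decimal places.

Sorted (descending): 1422, 1150, 1150, 842, 715, 715, 510, 486
The 2 values of 1150 occupy positions 2–3 → each gets rank 3.
The 2 values of 715 occupy positions 5–6 → each gets rank 6.
Control values → pooled ranks: 842→4, 715→6, 1422→1
Mean rank = (4 + 6 + 1) / 3 = 3.67

3.67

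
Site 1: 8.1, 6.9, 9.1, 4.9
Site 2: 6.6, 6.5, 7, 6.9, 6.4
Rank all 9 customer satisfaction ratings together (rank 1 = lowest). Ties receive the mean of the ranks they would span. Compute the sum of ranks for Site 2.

Sorted (ascending): 4.9, 6.4, 6.5, 6.6, 6.9, 6.9, 7, 8.1, 9.1
The 2 values of 6.9 occupy positions 5–6 → average rank (5+6)/2 = 5.5.
Site 2 values → pooled ranks: 6.6→4, 6.5→3, 7→7, 6.9→5.5, 6.4→2
Rank sum = 4 + 3 + 7 + 5.5 + 2 = 21.5

21.5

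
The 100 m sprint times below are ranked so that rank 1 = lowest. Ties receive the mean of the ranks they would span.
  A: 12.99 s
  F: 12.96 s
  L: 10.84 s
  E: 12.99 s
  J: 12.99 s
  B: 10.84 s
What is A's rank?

Sorted (ascending): 10.84, 10.84, 12.96, 12.99, 12.99, 12.99
The 2 values of 10.84 occupy positions 1–2 → average rank (1+2)/2 = 1.5.
The 3 values of 12.99 occupy positions 4–6 → average rank 5.
A has value 12.99 s → rank 5.

5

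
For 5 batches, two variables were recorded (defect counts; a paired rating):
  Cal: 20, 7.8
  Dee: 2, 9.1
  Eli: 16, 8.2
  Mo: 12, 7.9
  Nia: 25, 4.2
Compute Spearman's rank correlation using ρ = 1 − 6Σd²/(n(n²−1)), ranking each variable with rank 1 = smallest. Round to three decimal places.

Ranks of variable 1: 4, 1, 3, 2, 5
Ranks of variable 2: 2, 5, 4, 3, 1
d = r₁ − r₂: 2, -4, -1, -1, 4
d²: 4, 16, 1, 1, 16; Σd² = 38
ρ = 1 − 6·38/(5·24) = 1 − 228/120 = -0.900

-0.900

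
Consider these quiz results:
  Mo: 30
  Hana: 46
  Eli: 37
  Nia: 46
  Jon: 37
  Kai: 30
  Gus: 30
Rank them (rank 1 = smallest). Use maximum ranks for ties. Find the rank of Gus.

3

Sorted (ascending): 30, 30, 30, 37, 37, 46, 46
The 3 values of 30 occupy positions 1–3 → each gets rank 3.
The 2 values of 37 occupy positions 4–5 → each gets rank 5.
The 2 values of 46 occupy positions 6–7 → each gets rank 7.
Gus has value 30 → rank 3.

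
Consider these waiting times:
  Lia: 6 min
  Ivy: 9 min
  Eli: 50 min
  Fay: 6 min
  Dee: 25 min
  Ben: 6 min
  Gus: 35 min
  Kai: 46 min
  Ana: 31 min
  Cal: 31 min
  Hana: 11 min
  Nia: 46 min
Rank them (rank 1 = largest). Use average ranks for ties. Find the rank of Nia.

2.5

Sorted (descending): 50, 46, 46, 35, 31, 31, 25, 11, 9, 6, 6, 6
The 2 values of 46 occupy positions 2–3 → average rank (2+3)/2 = 2.5.
The 2 values of 31 occupy positions 5–6 → average rank (5+6)/2 = 5.5.
The 3 values of 6 occupy positions 10–12 → average rank 11.
Nia has value 46 min → rank 2.5.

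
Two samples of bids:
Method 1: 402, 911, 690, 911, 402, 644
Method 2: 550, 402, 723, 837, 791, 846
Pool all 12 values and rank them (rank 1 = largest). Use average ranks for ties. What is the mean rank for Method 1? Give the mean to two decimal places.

6.67

Sorted (descending): 911, 911, 846, 837, 791, 723, 690, 644, 550, 402, 402, 402
The 2 values of 911 occupy positions 1–2 → average rank (1+2)/2 = 1.5.
The 3 values of 402 occupy positions 10–12 → average rank 11.
Method 1 values → pooled ranks: 402→11, 911→1.5, 690→7, 911→1.5, 402→11, 644→8
Mean rank = (11 + 1.5 + 7 + 1.5 + 11 + 8) / 6 = 6.67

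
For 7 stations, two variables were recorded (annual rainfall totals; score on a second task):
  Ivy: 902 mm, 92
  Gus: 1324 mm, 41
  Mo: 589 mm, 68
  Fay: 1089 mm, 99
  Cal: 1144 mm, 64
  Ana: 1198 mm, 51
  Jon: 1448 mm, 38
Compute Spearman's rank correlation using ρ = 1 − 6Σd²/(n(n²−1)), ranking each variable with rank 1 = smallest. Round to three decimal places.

-0.857

Ranks of variable 1: 2, 6, 1, 3, 4, 5, 7
Ranks of variable 2: 6, 2, 5, 7, 4, 3, 1
d = r₁ − r₂: -4, 4, -4, -4, 0, 2, 6
d²: 16, 16, 16, 16, 0, 4, 36; Σd² = 104
ρ = 1 − 6·104/(7·48) = 1 − 624/336 = -0.857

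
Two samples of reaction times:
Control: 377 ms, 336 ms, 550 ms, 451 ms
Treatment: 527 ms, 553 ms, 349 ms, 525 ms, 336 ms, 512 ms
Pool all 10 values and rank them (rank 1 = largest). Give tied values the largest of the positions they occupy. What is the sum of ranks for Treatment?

31

Sorted (descending): 553, 550, 527, 525, 512, 451, 377, 349, 336, 336
The 2 values of 336 occupy positions 9–10 → each gets rank 10.
Treatment values → pooled ranks: 527→3, 553→1, 349→8, 525→4, 336→10, 512→5
Rank sum = 3 + 1 + 8 + 4 + 10 + 5 = 31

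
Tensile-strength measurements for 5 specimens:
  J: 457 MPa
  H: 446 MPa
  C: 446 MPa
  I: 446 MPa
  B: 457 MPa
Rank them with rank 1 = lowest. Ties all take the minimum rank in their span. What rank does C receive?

Sorted (ascending): 446, 446, 446, 457, 457
The 3 values of 446 occupy positions 1–3 → each gets rank 1.
The 2 values of 457 occupy positions 4–5 → each gets rank 4.
C has value 446 MPa → rank 1.

1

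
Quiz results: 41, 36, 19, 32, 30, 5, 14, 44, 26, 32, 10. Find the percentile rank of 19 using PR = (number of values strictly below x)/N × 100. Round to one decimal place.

N = 11.
Strictly below 19: 3. Equal to 19: 1.
PR = 3/11 × 100 = 27.3

27.3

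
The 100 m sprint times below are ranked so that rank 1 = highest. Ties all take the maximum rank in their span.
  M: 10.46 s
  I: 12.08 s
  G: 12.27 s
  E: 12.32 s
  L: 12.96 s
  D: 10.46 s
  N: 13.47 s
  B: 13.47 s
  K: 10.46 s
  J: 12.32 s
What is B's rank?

Sorted (descending): 13.47, 13.47, 12.96, 12.32, 12.32, 12.27, 12.08, 10.46, 10.46, 10.46
The 2 values of 13.47 occupy positions 1–2 → each gets rank 2.
The 2 values of 12.32 occupy positions 4–5 → each gets rank 5.
The 3 values of 10.46 occupy positions 8–10 → each gets rank 10.
B has value 13.47 s → rank 2.

2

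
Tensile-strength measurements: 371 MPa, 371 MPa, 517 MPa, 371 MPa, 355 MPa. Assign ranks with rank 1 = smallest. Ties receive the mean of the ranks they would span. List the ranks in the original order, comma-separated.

Sorted (ascending): 355, 371, 371, 371, 517
The 3 values of 371 occupy positions 2–4 → average rank 3.

3, 3, 5, 3, 1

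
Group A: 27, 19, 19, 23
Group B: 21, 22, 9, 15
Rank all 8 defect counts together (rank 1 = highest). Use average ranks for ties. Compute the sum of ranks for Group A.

Sorted (descending): 27, 23, 22, 21, 19, 19, 15, 9
The 2 values of 19 occupy positions 5–6 → average rank (5+6)/2 = 5.5.
Group A values → pooled ranks: 27→1, 19→5.5, 19→5.5, 23→2
Rank sum = 1 + 5.5 + 5.5 + 2 = 14

14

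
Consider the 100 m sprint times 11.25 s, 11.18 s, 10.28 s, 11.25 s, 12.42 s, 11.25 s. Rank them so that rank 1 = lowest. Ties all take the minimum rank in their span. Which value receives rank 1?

10.28

Sorted (ascending): 10.28, 11.18, 11.25, 11.25, 11.25, 12.42
The 3 values of 11.25 occupy positions 3–5 → each gets rank 3.
Rank 1 → value 10.28.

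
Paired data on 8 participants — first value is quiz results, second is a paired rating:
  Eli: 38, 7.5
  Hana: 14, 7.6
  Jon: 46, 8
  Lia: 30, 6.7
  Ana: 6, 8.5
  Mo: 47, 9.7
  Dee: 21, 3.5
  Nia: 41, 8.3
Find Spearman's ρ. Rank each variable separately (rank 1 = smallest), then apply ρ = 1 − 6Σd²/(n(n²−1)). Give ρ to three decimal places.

0.333

Ranks of variable 1: 5, 2, 7, 4, 1, 8, 3, 6
Ranks of variable 2: 3, 4, 5, 2, 7, 8, 1, 6
d = r₁ − r₂: 2, -2, 2, 2, -6, 0, 2, 0
d²: 4, 4, 4, 4, 36, 0, 4, 0; Σd² = 56
ρ = 1 − 6·56/(8·63) = 1 − 336/504 = 0.333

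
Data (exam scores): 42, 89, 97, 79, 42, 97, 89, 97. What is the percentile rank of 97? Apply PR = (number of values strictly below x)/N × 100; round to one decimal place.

N = 8.
Strictly below 97: 5. Equal to 97: 3.
PR = 5/8 × 100 = 62.5

62.5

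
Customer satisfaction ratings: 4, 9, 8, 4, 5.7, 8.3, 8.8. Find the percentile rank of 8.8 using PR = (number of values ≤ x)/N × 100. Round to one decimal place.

N = 7.
Strictly below 8.8: 5. Equal to 8.8: 1.
PR = 6/7 × 100 = 85.7

85.7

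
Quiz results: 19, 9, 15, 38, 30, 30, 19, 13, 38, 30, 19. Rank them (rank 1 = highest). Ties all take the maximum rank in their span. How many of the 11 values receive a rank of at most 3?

2

Sorted (descending): 38, 38, 30, 30, 30, 19, 19, 19, 15, 13, 9
The 2 values of 38 occupy positions 1–2 → each gets rank 2.
The 3 values of 30 occupy positions 3–5 → each gets rank 5.
The 3 values of 19 occupy positions 6–8 → each gets rank 8.
Ranks ≤ 3: {2, 2} → 2 values.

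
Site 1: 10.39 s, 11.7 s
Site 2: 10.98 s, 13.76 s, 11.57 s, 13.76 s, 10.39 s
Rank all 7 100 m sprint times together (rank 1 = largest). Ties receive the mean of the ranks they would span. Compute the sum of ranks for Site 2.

Sorted (descending): 13.76, 13.76, 11.7, 11.57, 10.98, 10.39, 10.39
The 2 values of 13.76 occupy positions 1–2 → average rank (1+2)/2 = 1.5.
The 2 values of 10.39 occupy positions 6–7 → average rank (6+7)/2 = 6.5.
Site 2 values → pooled ranks: 10.98→5, 13.76→1.5, 11.57→4, 13.76→1.5, 10.39→6.5
Rank sum = 5 + 1.5 + 4 + 1.5 + 6.5 = 18.5

18.5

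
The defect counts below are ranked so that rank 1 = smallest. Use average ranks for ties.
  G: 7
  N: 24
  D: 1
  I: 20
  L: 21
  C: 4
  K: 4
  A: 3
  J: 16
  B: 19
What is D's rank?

Sorted (ascending): 1, 3, 4, 4, 7, 16, 19, 20, 21, 24
The 2 values of 4 occupy positions 3–4 → average rank (3+4)/2 = 3.5.
D has value 1 → rank 1.

1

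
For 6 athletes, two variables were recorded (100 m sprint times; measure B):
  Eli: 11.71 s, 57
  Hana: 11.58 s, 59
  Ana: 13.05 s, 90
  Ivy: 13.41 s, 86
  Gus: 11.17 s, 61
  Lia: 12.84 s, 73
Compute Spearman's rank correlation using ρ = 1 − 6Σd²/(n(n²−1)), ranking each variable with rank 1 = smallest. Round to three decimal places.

Ranks of variable 1: 3, 2, 5, 6, 1, 4
Ranks of variable 2: 1, 2, 6, 5, 3, 4
d = r₁ − r₂: 2, 0, -1, 1, -2, 0
d²: 4, 0, 1, 1, 4, 0; Σd² = 10
ρ = 1 − 6·10/(6·35) = 1 − 60/210 = 0.714

0.714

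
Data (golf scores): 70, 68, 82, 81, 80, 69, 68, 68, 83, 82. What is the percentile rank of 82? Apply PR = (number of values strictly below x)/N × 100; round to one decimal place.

N = 10.
Strictly below 82: 7. Equal to 82: 2.
PR = 7/10 × 100 = 70.0

70.0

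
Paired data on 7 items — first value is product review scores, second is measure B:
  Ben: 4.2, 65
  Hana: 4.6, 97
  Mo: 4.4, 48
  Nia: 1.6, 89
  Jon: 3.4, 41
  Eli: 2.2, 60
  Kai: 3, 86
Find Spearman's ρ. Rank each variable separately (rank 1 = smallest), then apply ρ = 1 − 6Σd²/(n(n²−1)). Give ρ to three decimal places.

Ranks of variable 1: 5, 7, 6, 1, 4, 2, 3
Ranks of variable 2: 4, 7, 2, 6, 1, 3, 5
d = r₁ − r₂: 1, 0, 4, -5, 3, -1, -2
d²: 1, 0, 16, 25, 9, 1, 4; Σd² = 56
ρ = 1 − 6·56/(7·48) = 1 − 336/336 = 0.000

0.000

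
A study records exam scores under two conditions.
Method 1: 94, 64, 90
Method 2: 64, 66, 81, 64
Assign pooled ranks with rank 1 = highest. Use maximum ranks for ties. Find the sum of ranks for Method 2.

21

Sorted (descending): 94, 90, 81, 66, 64, 64, 64
The 3 values of 64 occupy positions 5–7 → each gets rank 7.
Method 2 values → pooled ranks: 64→7, 66→4, 81→3, 64→7
Rank sum = 7 + 4 + 3 + 7 = 21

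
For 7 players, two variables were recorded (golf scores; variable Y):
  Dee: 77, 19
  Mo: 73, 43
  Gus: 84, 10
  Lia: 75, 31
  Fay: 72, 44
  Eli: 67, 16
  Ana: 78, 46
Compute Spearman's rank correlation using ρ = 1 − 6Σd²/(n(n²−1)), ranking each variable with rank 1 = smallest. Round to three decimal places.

-0.107

Ranks of variable 1: 5, 3, 7, 4, 2, 1, 6
Ranks of variable 2: 3, 5, 1, 4, 6, 2, 7
d = r₁ − r₂: 2, -2, 6, 0, -4, -1, -1
d²: 4, 4, 36, 0, 16, 1, 1; Σd² = 62
ρ = 1 − 6·62/(7·48) = 1 − 372/336 = -0.107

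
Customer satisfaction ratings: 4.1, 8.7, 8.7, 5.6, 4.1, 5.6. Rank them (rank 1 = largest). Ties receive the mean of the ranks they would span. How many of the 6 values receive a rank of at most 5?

4

Sorted (descending): 8.7, 8.7, 5.6, 5.6, 4.1, 4.1
The 2 values of 8.7 occupy positions 1–2 → average rank (1+2)/2 = 1.5.
The 2 values of 5.6 occupy positions 3–4 → average rank (3+4)/2 = 3.5.
The 2 values of 4.1 occupy positions 5–6 → average rank (5+6)/2 = 5.5.
Ranks ≤ 5: {1.5, 1.5, 3.5, 3.5} → 4 values.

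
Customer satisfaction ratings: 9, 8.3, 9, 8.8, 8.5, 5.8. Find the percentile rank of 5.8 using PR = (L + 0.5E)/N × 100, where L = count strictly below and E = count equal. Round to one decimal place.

N = 6.
Strictly below 5.8: 0. Equal to 5.8: 1.
PR = (0 + 0.5·1)/6 × 100 = 8.3

8.3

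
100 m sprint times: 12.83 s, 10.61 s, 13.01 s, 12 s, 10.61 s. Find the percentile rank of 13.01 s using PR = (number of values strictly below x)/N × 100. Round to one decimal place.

N = 5.
Strictly below 13.01: 4. Equal to 13.01: 1.
PR = 4/5 × 100 = 80.0

80.0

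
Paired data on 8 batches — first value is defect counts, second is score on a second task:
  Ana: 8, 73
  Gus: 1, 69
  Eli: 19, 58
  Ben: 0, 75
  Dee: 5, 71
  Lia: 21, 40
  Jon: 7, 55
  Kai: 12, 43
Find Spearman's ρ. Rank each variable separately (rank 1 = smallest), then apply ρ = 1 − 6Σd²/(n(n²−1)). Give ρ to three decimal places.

-0.738

Ranks of variable 1: 5, 2, 7, 1, 3, 8, 4, 6
Ranks of variable 2: 7, 5, 4, 8, 6, 1, 3, 2
d = r₁ − r₂: -2, -3, 3, -7, -3, 7, 1, 4
d²: 4, 9, 9, 49, 9, 49, 1, 16; Σd² = 146
ρ = 1 − 6·146/(8·63) = 1 − 876/504 = -0.738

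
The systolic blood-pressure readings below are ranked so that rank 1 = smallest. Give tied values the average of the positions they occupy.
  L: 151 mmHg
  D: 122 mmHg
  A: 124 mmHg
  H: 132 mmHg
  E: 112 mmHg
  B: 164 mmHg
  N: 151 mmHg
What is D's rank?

Sorted (ascending): 112, 122, 124, 132, 151, 151, 164
The 2 values of 151 occupy positions 5–6 → average rank (5+6)/2 = 5.5.
D has value 122 mmHg → rank 2.

2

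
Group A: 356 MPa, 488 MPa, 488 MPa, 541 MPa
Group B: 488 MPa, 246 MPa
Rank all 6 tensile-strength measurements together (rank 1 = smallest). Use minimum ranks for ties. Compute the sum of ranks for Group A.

14

Sorted (ascending): 246, 356, 488, 488, 488, 541
The 3 values of 488 occupy positions 3–5 → each gets rank 3.
Group A values → pooled ranks: 356→2, 488→3, 488→3, 541→6
Rank sum = 2 + 3 + 3 + 6 = 14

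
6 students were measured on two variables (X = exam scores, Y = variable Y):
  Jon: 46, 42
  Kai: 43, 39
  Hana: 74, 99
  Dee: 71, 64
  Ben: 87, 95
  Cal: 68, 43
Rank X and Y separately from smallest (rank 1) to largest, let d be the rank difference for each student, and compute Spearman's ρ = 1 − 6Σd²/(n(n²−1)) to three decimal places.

Ranks of variable 1: 2, 1, 5, 4, 6, 3
Ranks of variable 2: 2, 1, 6, 4, 5, 3
d = r₁ − r₂: 0, 0, -1, 0, 1, 0
d²: 0, 0, 1, 0, 1, 0; Σd² = 2
ρ = 1 − 6·2/(6·35) = 1 − 12/210 = 0.943

0.943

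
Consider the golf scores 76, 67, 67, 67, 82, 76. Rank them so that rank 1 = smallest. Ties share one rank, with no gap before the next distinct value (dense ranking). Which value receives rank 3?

82

Sorted (ascending): 67, 67, 67, 76, 76, 82
The 3 values of 67 share dense rank 1.
The 2 values of 76 share dense rank 2.
Remaining distinct values take the next consecutive integers.
Rank 3 → value 82.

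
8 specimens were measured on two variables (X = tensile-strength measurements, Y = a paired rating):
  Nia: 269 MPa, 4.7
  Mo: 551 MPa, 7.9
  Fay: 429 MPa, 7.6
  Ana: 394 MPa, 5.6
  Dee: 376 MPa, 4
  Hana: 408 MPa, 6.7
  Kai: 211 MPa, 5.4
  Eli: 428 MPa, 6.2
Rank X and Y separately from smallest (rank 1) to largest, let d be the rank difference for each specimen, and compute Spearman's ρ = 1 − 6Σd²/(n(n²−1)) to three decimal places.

Ranks of variable 1: 2, 8, 7, 4, 3, 5, 1, 6
Ranks of variable 2: 2, 8, 7, 4, 1, 6, 3, 5
d = r₁ − r₂: 0, 0, 0, 0, 2, -1, -2, 1
d²: 0, 0, 0, 0, 4, 1, 4, 1; Σd² = 10
ρ = 1 − 6·10/(8·63) = 1 − 60/504 = 0.881

0.881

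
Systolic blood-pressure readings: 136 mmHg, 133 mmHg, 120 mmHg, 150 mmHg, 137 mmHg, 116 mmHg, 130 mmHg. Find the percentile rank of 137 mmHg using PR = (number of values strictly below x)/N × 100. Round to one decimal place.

N = 7.
Strictly below 137: 5. Equal to 137: 1.
PR = 5/7 × 100 = 71.4

71.4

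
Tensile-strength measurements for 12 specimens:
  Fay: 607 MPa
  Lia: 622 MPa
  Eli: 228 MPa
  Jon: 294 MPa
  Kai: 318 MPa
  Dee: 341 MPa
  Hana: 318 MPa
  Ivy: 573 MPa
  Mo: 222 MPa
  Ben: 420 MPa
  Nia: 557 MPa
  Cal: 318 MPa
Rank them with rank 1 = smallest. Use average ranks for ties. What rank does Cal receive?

5

Sorted (ascending): 222, 228, 294, 318, 318, 318, 341, 420, 557, 573, 607, 622
The 3 values of 318 occupy positions 4–6 → average rank 5.
Cal has value 318 MPa → rank 5.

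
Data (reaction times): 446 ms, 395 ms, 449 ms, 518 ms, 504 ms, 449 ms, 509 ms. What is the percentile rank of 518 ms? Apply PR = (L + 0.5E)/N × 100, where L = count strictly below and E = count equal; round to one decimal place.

N = 7.
Strictly below 518: 6. Equal to 518: 1.
PR = (6 + 0.5·1)/7 × 100 = 92.9

92.9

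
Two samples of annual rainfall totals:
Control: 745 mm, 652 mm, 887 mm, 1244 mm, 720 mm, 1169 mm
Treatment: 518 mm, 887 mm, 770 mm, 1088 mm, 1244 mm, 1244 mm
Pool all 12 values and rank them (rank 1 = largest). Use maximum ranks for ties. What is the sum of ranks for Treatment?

38

Sorted (descending): 1244, 1244, 1244, 1169, 1088, 887, 887, 770, 745, 720, 652, 518
The 3 values of 1244 occupy positions 1–3 → each gets rank 3.
The 2 values of 887 occupy positions 6–7 → each gets rank 7.
Treatment values → pooled ranks: 518→12, 887→7, 770→8, 1088→5, 1244→3, 1244→3
Rank sum = 12 + 7 + 8 + 5 + 3 + 3 = 38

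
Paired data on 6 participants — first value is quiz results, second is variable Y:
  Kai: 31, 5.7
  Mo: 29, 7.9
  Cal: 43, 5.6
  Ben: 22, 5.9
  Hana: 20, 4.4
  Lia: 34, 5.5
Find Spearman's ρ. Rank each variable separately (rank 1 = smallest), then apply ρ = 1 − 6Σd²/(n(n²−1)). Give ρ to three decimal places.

Ranks of variable 1: 4, 3, 6, 2, 1, 5
Ranks of variable 2: 4, 6, 3, 5, 1, 2
d = r₁ − r₂: 0, -3, 3, -3, 0, 3
d²: 0, 9, 9, 9, 0, 9; Σd² = 36
ρ = 1 − 6·36/(6·35) = 1 − 216/210 = -0.029

-0.029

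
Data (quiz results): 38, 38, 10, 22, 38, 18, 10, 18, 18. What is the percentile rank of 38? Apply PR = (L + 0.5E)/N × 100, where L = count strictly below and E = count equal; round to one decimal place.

83.3

N = 9.
Strictly below 38: 6. Equal to 38: 3.
PR = (6 + 0.5·3)/9 × 100 = 83.3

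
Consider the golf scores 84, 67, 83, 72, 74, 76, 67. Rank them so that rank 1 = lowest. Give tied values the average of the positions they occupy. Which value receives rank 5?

Sorted (ascending): 67, 67, 72, 74, 76, 83, 84
The 2 values of 67 occupy positions 1–2 → average rank (1+2)/2 = 1.5.
Rank 5 → value 76.

76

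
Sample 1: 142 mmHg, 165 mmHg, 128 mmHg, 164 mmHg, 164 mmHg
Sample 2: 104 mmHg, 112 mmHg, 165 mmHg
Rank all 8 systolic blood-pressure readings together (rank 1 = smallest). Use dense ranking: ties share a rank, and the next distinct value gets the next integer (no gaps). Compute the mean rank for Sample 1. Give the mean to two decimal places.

Sorted (ascending): 104, 112, 128, 142, 164, 164, 165, 165
The 2 values of 164 share dense rank 5.
The 2 values of 165 share dense rank 6.
Remaining distinct values take the next consecutive integers.
Sample 1 values → pooled ranks: 142→4, 165→6, 128→3, 164→5, 164→5
Mean rank = (4 + 6 + 3 + 5 + 5) / 5 = 4.60

4.60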